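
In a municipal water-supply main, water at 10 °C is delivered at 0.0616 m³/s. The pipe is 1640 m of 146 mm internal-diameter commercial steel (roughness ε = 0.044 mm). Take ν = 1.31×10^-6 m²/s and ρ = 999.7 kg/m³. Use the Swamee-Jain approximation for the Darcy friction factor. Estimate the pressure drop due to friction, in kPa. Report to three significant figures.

V = 4Q/(πD²) = 4·0.0616/(π·0.146²) = 3.679 m/s
Re = VD/ν = 3.679·0.146/1.31×10^-6 = 4.10×10^5 → turbulent
ε/D = 0.044/146 = 3.01×10^-4
Swamee-Jain: f = 0.01662
h_f = f(L/D)V²/(2g) = 0.01662·(1640/0.146)·3.679²/(2·9.81) = 128.8 m
Δp = ρg·h_f = 999.7·9.81·128.8 = 1264 kPa

Δp ≈ 1260 kPa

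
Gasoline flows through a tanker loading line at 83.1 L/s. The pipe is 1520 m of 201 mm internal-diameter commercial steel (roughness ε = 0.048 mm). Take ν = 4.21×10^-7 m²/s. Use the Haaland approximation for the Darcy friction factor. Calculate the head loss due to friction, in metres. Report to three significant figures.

h_f ≈ 39.3 m

V = 4Q/(πD²) = 4·0.0831/(π·0.201²) = 2.619 m/s
Re = VD/ν = 2.619·0.201/4.21×10^-7 = 1.25×10^6 → turbulent
ε/D = 0.048/201 = 2.39×10^-4
Haaland: f = 0.01487
h_f = f(L/D)V²/(2g) = 0.01487·(1520/0.201)·2.619²/(2·9.81) = 39.32 m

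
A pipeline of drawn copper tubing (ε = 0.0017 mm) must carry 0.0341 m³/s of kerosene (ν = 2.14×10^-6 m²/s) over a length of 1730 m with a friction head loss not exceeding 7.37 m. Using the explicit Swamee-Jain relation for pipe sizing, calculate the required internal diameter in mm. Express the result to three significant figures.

D ≈ 213 mm

Swamee-Jain (Type III): D = 0.66·[ε^1.25·(LQ²/(gh_f))^4.75 + ν·Q^9.4·(L/(gh_f))^5.2]^0.04
LQ²/(gh_f) = 0.02782; L/(gh_f) = 23.93
Term 1 = ε^1.25·(…)^4.75 = 2.51×10^-15; Term 2 = ν·Q^9.4·(…)^5.2 = 5.11×10^-13
D = 0.66·(2.51×10^-15 + 5.11×10^-13)^0.04 = 0.2128 m = 213 mm
Check: V = 0.959 m/s, Re = 9.53×10^4, f = 0.01809, h_f = 6.89 m ≈ 7.37 m ✓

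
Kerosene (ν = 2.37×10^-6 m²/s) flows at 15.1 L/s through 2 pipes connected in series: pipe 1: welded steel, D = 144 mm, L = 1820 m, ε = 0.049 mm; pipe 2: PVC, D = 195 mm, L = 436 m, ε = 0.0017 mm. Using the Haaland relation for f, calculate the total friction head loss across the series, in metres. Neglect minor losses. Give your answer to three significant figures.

H ≈ 12.4 m

Pipe 1: V = 0.9272 m/s, Re = 5.63×10^4, ε/D = 3.40×10^-4, f = 0.02128, h_1 = f(L/D)V²/2g = 11.79 m
Pipe 2: V = 0.5056 m/s, Re = 4.16×10^4, ε/D = 8.72×10^-6, f = 0.02161, h_2 = f(L/D)V²/2g = 0.6297 m
Series → Q common, losses add: H = Σh = 12.42 m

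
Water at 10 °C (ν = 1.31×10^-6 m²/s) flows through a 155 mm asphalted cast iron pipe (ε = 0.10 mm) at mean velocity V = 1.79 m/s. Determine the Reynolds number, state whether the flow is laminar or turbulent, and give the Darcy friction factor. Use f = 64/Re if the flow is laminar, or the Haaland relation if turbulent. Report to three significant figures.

Re ≈ 2.12×10^5; turbulent; f ≈ 0.0193

Re = VD/ν = 1.790·0.155/1.31×10^-6 = 2.12×10^5
Re > 4000 → turbulent; ε/D = 6.45×10^-4
Haaland: f = 0.01929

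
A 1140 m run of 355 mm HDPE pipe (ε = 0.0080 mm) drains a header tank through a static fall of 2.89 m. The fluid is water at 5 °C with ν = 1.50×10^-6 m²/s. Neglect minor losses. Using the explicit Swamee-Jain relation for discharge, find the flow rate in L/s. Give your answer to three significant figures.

Q ≈ 107 L/s

Swamee-Jain (Type II): Q = -0.965·√(gD⁵h_f/L)·ln[ε/(3.7D) + √(3.17ν²L/(gD³h_f))]
√(gD⁵h_f/L) = √(9.81·0.355⁵·2.89/1140) = 0.01184
ε/(3.7D) = 6.09×10^-6; √(3.17ν²L/(gD³h_f)) = 8.01×10^-5
Q = -0.965·0.01184·ln(8.616×10^-5) = 0.1069 m³/s
Check: V = 1.08 m/s, Re = 2.56×10^5, f = 0.01505, h_f = 2.88 m ≈ 2.89 m ✓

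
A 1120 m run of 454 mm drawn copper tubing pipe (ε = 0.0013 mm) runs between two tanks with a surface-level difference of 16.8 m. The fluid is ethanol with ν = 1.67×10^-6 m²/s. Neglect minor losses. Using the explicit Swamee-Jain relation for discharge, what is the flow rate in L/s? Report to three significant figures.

Swamee-Jain (Type II): Q = -0.965·√(gD⁵h_f/L)·ln[ε/(3.7D) + √(3.17ν²L/(gD³h_f))]
√(gD⁵h_f/L) = √(9.81·0.454⁵·16.8/1120) = 0.05327
ε/(3.7D) = 7.74×10^-7; √(3.17ν²L/(gD³h_f)) = 2.53×10^-5
Q = -0.965·0.05327·ln(2.611×10^-5) = 0.5425 m³/s
Check: V = 3.35 m/s, Re = 9.11×10^5, f = 0.01186, h_f = 16.7 m ≈ 16.8 m ✓

Q ≈ 543 L/s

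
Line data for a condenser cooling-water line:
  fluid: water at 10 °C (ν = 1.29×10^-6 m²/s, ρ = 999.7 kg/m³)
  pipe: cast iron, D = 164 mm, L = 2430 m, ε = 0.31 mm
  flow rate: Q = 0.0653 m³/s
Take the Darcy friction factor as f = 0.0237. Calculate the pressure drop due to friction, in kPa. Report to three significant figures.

Δp ≈ 1680 kPa

V = 4Q/(πD²) = 4·0.0653/(π·0.164²) = 3.091 m/s
h_f = f(L/D)V²/(2g) = 0.02370·(2430/0.164)·3.091²/(2·9.81) = 171.0 m
Δp = ρg·h_f = 999.7·9.81·171.0 = 1677 kPa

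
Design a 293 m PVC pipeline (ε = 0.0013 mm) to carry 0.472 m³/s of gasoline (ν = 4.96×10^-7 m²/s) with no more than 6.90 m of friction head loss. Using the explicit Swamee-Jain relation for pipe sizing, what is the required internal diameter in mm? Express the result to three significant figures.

D ≈ 378 mm

Swamee-Jain (Type III): D = 0.66·[ε^1.25·(LQ²/(gh_f))^4.75 + ν·Q^9.4·(L/(gh_f))^5.2]^0.04
LQ²/(gh_f) = 0.9643; L/(gh_f) = 4.329
Term 1 = ε^1.25·(…)^4.75 = 3.69×10^-8; Term 2 = ν·Q^9.4·(…)^5.2 = 8.70×10^-7
D = 0.66·(3.69×10^-8 + 8.70×10^-7)^0.04 = 0.3783 m = 378 mm
Check: V = 4.20 m/s, Re = 3.20×10^6, f = 0.009809, h_f = 6.83 m ≈ 6.90 m ✓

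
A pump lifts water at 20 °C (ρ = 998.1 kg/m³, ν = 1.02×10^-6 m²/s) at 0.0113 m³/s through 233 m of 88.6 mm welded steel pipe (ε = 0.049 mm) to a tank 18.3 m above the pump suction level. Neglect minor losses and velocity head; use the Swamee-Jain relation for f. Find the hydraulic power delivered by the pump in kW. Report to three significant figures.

V = 4Q/(πD²) = 1.833 m/s; Re = 1.59×10^5; ε/D = 5.53×10^-4; f = 0.01961
h_f = f(L/D)V²/2g = 8.830 m
Total head H = z + h_f = 18.3 + 8.830 = 27.13 m
P_hyd = ρgQH = 998.1·9.81·0.0113·27.13 = 3.002 kW

P_hyd ≈ 3.00 kW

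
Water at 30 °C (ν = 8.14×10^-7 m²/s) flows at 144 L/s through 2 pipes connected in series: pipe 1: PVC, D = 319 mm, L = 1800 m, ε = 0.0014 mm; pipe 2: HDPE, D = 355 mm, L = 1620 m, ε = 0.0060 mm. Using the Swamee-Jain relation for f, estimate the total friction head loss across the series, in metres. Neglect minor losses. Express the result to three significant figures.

H ≈ 17.9 m

Pipe 1: V = 1.802 m/s, Re = 7.06×10^5, ε/D = 4.39×10^-6, f = 0.01241, h_1 = f(L/D)V²/2g = 11.58 m
Pipe 2: V = 1.455 m/s, Re = 6.34×10^5, ε/D = 1.69×10^-5, f = 0.01286, h_2 = f(L/D)V²/2g = 6.331 m
Series → Q common, losses add: H = Σh = 17.91 m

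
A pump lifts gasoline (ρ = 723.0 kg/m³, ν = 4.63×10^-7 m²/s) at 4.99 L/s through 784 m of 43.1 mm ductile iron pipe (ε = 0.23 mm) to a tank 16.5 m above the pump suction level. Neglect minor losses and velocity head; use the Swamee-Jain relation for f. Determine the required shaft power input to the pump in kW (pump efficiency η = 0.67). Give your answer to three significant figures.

P_shaft ≈ 18.9 kW

V = 4Q/(πD²) = 3.420 m/s; Re = 3.18×10^5; ε/D = 0.00534; f = 0.03139
h_f = f(L/D)V²/2g = 340.4 m
Total head H = z + h_f = 16.5 + 340.4 = 356.9 m
P_hyd = ρgQH = 723.0·9.81·0.00499·356.9 = 12.63 kW
P_shaft = P_hyd/η = 12.63/0.67 = 18.86 kW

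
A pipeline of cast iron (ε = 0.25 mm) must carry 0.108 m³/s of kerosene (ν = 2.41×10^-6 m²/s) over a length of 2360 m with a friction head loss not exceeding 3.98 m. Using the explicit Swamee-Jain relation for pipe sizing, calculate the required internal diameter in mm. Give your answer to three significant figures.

D ≈ 416 mm

Swamee-Jain (Type III): D = 0.66·[ε^1.25·(LQ²/(gh_f))^4.75 + ν·Q^9.4·(L/(gh_f))^5.2]^0.04
LQ²/(gh_f) = 0.7050; L/(gh_f) = 60.44
Term 1 = ε^1.25·(…)^4.75 = 5.98×10^-6; Term 2 = ν·Q^9.4·(…)^5.2 = 3.62×10^-6
D = 0.66·(5.98×10^-6 + 3.62×10^-6)^0.04 = 0.4158 m = 416 mm
Check: V = 0.796 m/s, Re = 1.37×10^5, f = 0.02013, h_f = 3.69 m ≈ 3.98 m ✓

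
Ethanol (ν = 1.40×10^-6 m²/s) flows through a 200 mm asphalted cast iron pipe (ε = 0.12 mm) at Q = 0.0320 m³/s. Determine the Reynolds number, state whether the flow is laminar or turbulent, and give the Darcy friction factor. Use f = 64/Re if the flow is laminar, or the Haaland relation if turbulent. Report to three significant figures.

V = 4Q/(πD²) = 1.019 m/s
Re = VD/ν = 1.019·0.200/1.40×10^-6 = 1.46×10^5
Re > 4000 → turbulent; ε/D = 6.00×10^-4
Haaland: f = 0.01968

Re ≈ 1.46×10^5; turbulent; f ≈ 0.0197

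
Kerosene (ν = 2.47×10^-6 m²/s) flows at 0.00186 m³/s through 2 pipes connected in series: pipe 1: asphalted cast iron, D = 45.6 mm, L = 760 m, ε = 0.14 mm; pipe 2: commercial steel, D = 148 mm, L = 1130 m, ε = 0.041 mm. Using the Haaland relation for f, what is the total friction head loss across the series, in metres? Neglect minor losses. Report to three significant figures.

Pipe 1: V = 1.139 m/s, Re = 2.10×10^4, ε/D = 0.00307, f = 0.03111, h_1 = f(L/D)V²/2g = 34.28 m
Pipe 2: V = 0.1081 m/s, Re = 6480, ε/D = 2.77×10^-4, f = 0.03518, h_2 = f(L/D)V²/2g = 0.1600 m
Series → Q common, losses add: H = Σh = 34.44 m

H ≈ 34.4 m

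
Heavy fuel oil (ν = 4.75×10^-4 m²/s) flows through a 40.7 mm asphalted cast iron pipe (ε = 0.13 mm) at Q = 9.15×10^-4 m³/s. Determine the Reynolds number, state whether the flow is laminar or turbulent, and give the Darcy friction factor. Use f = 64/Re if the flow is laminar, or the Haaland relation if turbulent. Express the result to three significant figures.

V = 4Q/(πD²) = 0.7033 m/s
Re = VD/ν = 0.7033·0.0407/4.75×10^-4 = 60.3
Re < 2300 → laminar → f = 64/Re = 1.062

Re ≈ 60.3; laminar; f = 64/Re ≈ 1.06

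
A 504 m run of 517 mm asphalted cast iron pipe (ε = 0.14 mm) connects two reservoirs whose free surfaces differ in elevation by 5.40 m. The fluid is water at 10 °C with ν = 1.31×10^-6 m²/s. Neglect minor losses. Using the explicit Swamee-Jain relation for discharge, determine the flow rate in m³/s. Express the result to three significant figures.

Swamee-Jain (Type II): Q = -0.965·√(gD⁵h_f/L)·ln[ε/(3.7D) + √(3.17ν²L/(gD³h_f))]
√(gD⁵h_f/L) = √(9.81·0.517⁵·5.40/504) = 0.06231
ε/(3.7D) = 7.32×10^-5; √(3.17ν²L/(gD³h_f)) = 1.94×10^-5
Q = -0.965·0.06231·ln(9.254×10^-5) = 0.5585 m³/s
Check: V = 2.66 m/s, Re = 1.05×10^6, f = 0.01545, h_f = 5.43 m ≈ 5.40 m ✓

Q ≈ 0.558 m³/s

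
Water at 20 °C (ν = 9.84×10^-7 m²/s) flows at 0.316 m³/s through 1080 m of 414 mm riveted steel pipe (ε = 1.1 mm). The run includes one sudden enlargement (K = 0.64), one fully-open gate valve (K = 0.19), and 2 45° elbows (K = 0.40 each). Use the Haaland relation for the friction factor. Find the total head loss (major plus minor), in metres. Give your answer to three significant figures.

H_L ≈ 19.1 m

V = 4Q/(πD²) = 2.347 m/s; V²/2g = 0.2809 m
Re = 9.88×10^5, ε/D = 0.00266 → f = 0.02548 (Haaland)
Major: h_f = f(L/D)·V²/2g = 0.02548·2609·0.2809 = 18.67 m
Minor: ΣK = 1.63; h_m = ΣK·V²/2g = 0.4578 m
Total H_L = 18.67 + 0.4578 = 19.13 m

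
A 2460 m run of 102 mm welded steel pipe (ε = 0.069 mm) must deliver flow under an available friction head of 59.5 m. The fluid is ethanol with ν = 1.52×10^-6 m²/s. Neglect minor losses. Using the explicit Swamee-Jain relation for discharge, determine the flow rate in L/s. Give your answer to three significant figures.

Swamee-Jain (Type II): Q = -0.965·√(gD⁵h_f/L)·ln[ε/(3.7D) + √(3.17ν²L/(gD³h_f))]
√(gD⁵h_f/L) = √(9.81·0.102⁵·59.5/2460) = 0.001619
ε/(3.7D) = 1.83×10^-4; √(3.17ν²L/(gD³h_f)) = 1.71×10^-4
Q = -0.965·0.001619·ln(3.534×10^-4) = 0.01241 m³/s
Check: V = 1.52 m/s, Re = 1.02×10^5, f = 0.02110, h_f = 59.9 m ≈ 59.5 m ✓

Q ≈ 12.4 L/s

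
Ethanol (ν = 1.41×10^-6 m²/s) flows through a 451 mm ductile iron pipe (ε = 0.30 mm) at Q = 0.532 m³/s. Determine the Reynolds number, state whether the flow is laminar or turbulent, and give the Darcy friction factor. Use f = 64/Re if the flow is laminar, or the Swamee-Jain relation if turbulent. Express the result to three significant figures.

V = 4Q/(πD²) = 3.330 m/s
Re = VD/ν = 3.330·0.451/1.41×10^-6 = 1.07×10^6
Re > 4000 → turbulent; ε/D = 6.65×10^-4
Swamee-Jain: f = 0.01830

Re ≈ 1.07×10^6; turbulent; f ≈ 0.0183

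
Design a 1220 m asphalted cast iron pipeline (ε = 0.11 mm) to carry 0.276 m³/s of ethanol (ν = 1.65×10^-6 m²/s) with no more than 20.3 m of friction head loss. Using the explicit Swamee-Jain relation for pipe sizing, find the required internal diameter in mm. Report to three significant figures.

Swamee-Jain (Type III): D = 0.66·[ε^1.25·(LQ²/(gh_f))^4.75 + ν·Q^9.4·(L/(gh_f))^5.2]^0.04
LQ²/(gh_f) = 0.4667; L/(gh_f) = 6.126
Term 1 = ε^1.25·(…)^4.75 = 3.02×10^-7; Term 2 = ν·Q^9.4·(…)^5.2 = 1.14×10^-7
D = 0.66·(3.02×10^-7 + 1.14×10^-7)^0.04 = 0.3667 m = 367 mm
Check: V = 2.61 m/s, Re = 5.81×10^5, f = 0.01621, h_f = 18.8 m ≈ 20.3 m ✓

D ≈ 367 mm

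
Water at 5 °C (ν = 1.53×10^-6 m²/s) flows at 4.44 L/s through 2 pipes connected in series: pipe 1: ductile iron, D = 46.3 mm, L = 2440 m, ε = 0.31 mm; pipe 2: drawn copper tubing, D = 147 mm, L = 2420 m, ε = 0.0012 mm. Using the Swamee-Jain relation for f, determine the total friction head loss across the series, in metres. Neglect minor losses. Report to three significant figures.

H ≈ 646 m

Pipe 1: V = 2.637 m/s, Re = 7.98×10^4, ε/D = 0.00670, f = 0.03450, h_1 = f(L/D)V²/2g = 644.4 m
Pipe 2: V = 0.2616 m/s, Re = 2.51×10^4, ε/D = 8.16×10^-6, f = 0.02442, h_2 = f(L/D)V²/2g = 1.402 m
Series → Q common, losses add: H = Σh = 645.8 m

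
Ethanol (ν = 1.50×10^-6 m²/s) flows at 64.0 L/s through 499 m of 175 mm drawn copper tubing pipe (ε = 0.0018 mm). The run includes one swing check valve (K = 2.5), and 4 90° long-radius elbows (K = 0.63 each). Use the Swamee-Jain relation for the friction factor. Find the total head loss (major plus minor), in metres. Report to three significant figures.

V = 4Q/(πD²) = 2.661 m/s; V²/2g = 0.3609 m
Re = 3.10×10^5, ε/D = 1.03×10^-5 → f = 0.01441 (Swamee-Jain)
Major: h_f = f(L/D)·V²/2g = 0.01441·2851·0.3609 = 14.82 m
Minor: ΣK = 5.02; h_m = ΣK·V²/2g = 1.811 m
Total H_L = 14.82 + 1.811 = 16.63 m

H_L ≈ 16.6 m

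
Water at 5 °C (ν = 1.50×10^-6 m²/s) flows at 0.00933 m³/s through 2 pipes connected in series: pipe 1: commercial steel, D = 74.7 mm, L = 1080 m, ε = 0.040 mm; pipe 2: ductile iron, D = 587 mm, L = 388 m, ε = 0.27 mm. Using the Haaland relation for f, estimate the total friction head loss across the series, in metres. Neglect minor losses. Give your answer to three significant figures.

H ≈ 67.0 m

Pipe 1: V = 2.129 m/s, Re = 1.06×10^5, ε/D = 5.35×10^-4, f = 0.02007, h_1 = f(L/D)V²/2g = 67.03 m
Pipe 2: V = 0.03448 m/s, Re = 1.35×10^4, ε/D = 4.60×10^-4, f = 0.02916, h_2 = f(L/D)V²/2g = 0.001167 m
Series → Q common, losses add: H = Σh = 67.03 m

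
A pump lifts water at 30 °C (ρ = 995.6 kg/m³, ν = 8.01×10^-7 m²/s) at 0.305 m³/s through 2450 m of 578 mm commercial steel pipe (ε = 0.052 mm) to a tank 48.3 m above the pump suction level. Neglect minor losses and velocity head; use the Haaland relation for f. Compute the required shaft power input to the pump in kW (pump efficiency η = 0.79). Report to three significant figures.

V = 4Q/(πD²) = 1.162 m/s; Re = 8.39×10^5; ε/D = 9.00×10^-5; f = 0.01339
h_f = f(L/D)V²/2g = 3.907 m
Total head H = z + h_f = 48.3 + 3.907 = 52.21 m
P_hyd = ρgQH = 995.6·9.81·0.305·52.21 = 155.5 kW
P_shaft = P_hyd/η = 155.5/0.79 = 196.9 kW

P_shaft ≈ 197 kW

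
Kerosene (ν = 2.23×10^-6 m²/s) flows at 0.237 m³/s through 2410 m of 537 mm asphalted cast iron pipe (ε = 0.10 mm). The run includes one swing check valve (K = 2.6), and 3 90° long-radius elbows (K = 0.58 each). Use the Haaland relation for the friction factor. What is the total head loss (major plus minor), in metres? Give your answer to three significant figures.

V = 4Q/(πD²) = 1.046 m/s; V²/2g = 0.05581 m
Re = 2.52×10^5, ε/D = 1.86×10^-4 → f = 0.01629 (Haaland)
Major: h_f = f(L/D)·V²/2g = 0.01629·4488·0.05581 = 4.079 m
Minor: ΣK = 4.34; h_m = ΣK·V²/2g = 0.2422 m
Total H_L = 4.079 + 0.2422 = 4.321 m

H_L ≈ 4.32 m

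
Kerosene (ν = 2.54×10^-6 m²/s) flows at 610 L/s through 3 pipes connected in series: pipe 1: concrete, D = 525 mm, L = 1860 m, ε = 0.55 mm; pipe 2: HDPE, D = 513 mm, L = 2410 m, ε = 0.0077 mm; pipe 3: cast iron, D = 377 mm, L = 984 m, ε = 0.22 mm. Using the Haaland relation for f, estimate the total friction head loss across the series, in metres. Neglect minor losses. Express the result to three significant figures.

Pipe 1: V = 2.818 m/s, Re = 5.82×10^5, ε/D = 0.00105, f = 0.02034, h_1 = f(L/D)V²/2g = 29.16 m
Pipe 2: V = 2.951 m/s, Re = 5.96×10^5, ε/D = 1.50×10^-5, f = 0.01286, h_2 = f(L/D)V²/2g = 26.82 m
Pipe 3: V = 5.465 m/s, Re = 8.11×10^5, ε/D = 5.84×10^-4, f = 0.01781, h_3 = f(L/D)V²/2g = 70.75 m
Series → Q common, losses add: H = Σh = 126.7 m

H ≈ 127 m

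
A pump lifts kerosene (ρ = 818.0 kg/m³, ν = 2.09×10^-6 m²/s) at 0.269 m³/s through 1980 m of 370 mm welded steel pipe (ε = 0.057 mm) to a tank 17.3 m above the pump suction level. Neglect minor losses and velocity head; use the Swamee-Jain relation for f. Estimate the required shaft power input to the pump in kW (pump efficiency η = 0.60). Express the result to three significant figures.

P_shaft ≈ 156 kW

V = 4Q/(πD²) = 2.502 m/s; Re = 4.43×10^5; ε/D = 1.54×10^-4; f = 0.01524
h_f = f(L/D)V²/2g = 26.02 m
Total head H = z + h_f = 17.3 + 26.02 = 43.32 m
P_hyd = ρgQH = 818.0·9.81·0.269·43.32 = 93.52 kW
P_shaft = P_hyd/η = 93.52/0.60 = 155.9 kW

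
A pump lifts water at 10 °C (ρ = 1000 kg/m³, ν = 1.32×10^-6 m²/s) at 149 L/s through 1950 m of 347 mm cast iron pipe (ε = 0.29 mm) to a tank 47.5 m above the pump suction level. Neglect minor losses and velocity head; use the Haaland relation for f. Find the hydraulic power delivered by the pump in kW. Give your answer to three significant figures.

V = 4Q/(πD²) = 1.576 m/s; Re = 4.14×10^5; ε/D = 8.36×10^-4; f = 0.01955
h_f = f(L/D)V²/2g = 13.90 m
Total head H = z + h_f = 47.5 + 13.90 = 61.40 m
P_hyd = ρgQH = 1000·9.81·0.149·61.40 = 89.75 kW

P_hyd ≈ 89.7 kW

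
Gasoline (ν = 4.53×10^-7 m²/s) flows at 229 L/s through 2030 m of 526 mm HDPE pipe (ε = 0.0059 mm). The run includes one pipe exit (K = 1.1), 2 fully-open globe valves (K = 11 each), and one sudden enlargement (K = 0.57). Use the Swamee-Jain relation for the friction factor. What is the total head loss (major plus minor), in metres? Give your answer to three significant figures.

V = 4Q/(πD²) = 1.054 m/s; V²/2g = 0.05660 m
Re = 1.22×10^6, ε/D = 1.12×10^-5 → f = 0.01153 (Swamee-Jain)
Major: h_f = f(L/D)·V²/2g = 0.01153·3859·0.05660 = 2.519 m
Minor: ΣK = 23.7; h_m = ΣK·V²/2g = 1.340 m
Total H_L = 2.519 + 1.340 = 3.859 m

H_L ≈ 3.86 m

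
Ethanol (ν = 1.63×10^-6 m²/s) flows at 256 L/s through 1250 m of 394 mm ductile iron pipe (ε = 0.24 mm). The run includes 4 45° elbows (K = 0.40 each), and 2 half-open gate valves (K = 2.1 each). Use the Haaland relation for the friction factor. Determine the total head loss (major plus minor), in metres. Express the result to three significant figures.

H_L ≈ 14.3 m

V = 4Q/(πD²) = 2.100 m/s; V²/2g = 0.2247 m
Re = 5.08×10^5, ε/D = 6.09×10^-4 → f = 0.01823 (Haaland)
Major: h_f = f(L/D)·V²/2g = 0.01823·3173·0.2247 = 12.99 m
Minor: ΣK = 5.80; h_m = ΣK·V²/2g = 1.303 m
Total H_L = 12.99 + 1.303 = 14.30 m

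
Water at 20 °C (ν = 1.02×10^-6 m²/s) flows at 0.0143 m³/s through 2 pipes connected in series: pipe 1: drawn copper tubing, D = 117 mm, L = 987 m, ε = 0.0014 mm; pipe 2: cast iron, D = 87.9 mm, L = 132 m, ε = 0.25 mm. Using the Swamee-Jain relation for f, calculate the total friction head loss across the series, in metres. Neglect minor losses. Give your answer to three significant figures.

H ≈ 23.9 m

Pipe 1: V = 1.330 m/s, Re = 1.53×10^5, ε/D = 1.20×10^-5, f = 0.01648, h_1 = f(L/D)V²/2g = 12.53 m
Pipe 2: V = 2.357 m/s, Re = 2.03×10^5, ε/D = 0.00284, f = 0.02664, h_2 = f(L/D)V²/2g = 11.32 m
Series → Q common, losses add: H = Σh = 23.86 m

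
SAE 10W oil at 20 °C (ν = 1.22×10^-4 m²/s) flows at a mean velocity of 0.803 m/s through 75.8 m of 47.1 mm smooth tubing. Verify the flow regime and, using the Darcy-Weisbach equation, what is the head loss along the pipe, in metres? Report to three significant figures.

h_f ≈ 10.9 m

Re = VD/ν = 0.803·0.04710/1.22×10^-4 = 310 → laminar (Re < 2300)
f = 64/Re = 0.2064
h_f = f(L/D)V²/(2g) = 0.2064·(75.8/0.04710)·0.803²/(2·9.81) = 10.92 m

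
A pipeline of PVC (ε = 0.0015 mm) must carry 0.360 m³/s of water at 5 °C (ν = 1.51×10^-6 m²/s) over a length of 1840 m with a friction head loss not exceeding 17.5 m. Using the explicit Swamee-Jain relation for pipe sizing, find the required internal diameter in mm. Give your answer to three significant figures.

D ≈ 431 mm

Swamee-Jain (Type III): D = 0.66·[ε^1.25·(LQ²/(gh_f))^4.75 + ν·Q^9.4·(L/(gh_f))^5.2]^0.04
LQ²/(gh_f) = 1.389; L/(gh_f) = 10.72
Term 1 = ε^1.25·(…)^4.75 = 2.50×10^-7; Term 2 = ν·Q^9.4·(…)^5.2 = 2.32×10^-5
D = 0.66·(2.50×10^-7 + 2.32×10^-5)^0.04 = 0.4308 m = 431 mm
Check: V = 2.47 m/s, Re = 7.05×10^5, f = 0.01239, h_f = 16.4 m ≈ 17.5 m ✓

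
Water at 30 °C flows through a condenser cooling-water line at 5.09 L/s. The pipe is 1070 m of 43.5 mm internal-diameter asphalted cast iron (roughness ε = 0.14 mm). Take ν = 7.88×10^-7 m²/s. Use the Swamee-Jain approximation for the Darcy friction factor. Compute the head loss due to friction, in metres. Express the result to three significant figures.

h_f ≈ 405 m

V = 4Q/(πD²) = 4·0.00509/(π·0.0435²) = 3.425 m/s
Re = VD/ν = 3.425·0.0435/7.88×10^-7 = 1.89×10^5 → turbulent
ε/D = 0.14/43.5 = 0.00322
Swamee-Jain: f = 0.02755
h_f = f(L/D)V²/(2g) = 0.02755·(1070/0.0435)·3.425²/(2·9.81) = 405.2 m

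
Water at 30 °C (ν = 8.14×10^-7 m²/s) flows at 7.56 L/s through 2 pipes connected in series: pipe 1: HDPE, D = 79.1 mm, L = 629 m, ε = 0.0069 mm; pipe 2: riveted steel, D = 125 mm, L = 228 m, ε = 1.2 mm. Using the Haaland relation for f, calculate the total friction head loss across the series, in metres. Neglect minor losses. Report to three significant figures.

Pipe 1: V = 1.538 m/s, Re = 1.49×10^5, ε/D = 8.72×10^-5, f = 0.01691, h_1 = f(L/D)V²/2g = 16.22 m
Pipe 2: V = 0.6160 m/s, Re = 9.46×10^4, ε/D = 0.00960, f = 0.03807, h_2 = f(L/D)V²/2g = 1.343 m
Series → Q common, losses add: H = Σh = 17.57 m

H ≈ 17.6 m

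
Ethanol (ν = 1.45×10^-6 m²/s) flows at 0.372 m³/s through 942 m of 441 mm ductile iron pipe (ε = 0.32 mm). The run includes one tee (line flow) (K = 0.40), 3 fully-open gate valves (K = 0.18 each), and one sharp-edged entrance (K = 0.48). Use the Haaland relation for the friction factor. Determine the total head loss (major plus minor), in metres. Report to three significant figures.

H_L ≈ 12.5 m

V = 4Q/(πD²) = 2.435 m/s; V²/2g = 0.3023 m
Re = 7.41×10^5, ε/D = 7.26×10^-4 → f = 0.01867 (Haaland)
Major: h_f = f(L/D)·V²/2g = 0.01867·2136·0.3023 = 12.06 m
Minor: ΣK = 1.42; h_m = ΣK·V²/2g = 0.4293 m
Total H_L = 12.06 + 0.4293 = 12.49 m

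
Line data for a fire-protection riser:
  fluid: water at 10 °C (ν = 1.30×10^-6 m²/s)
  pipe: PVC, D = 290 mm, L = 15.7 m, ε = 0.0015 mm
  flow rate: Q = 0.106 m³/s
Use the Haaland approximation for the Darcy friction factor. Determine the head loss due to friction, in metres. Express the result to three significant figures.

h_f ≈ 0.0990 m

V = 4Q/(πD²) = 4·0.106/(π·0.290²) = 1.605 m/s
Re = VD/ν = 1.605·0.290/1.30×10^-6 = 3.58×10^5 → turbulent
ε/D = 0.0015/290 = 5.17×10^-6
Haaland: f = 0.01392
h_f = f(L/D)V²/(2g) = 0.01392·(15.7/0.290)·1.605²/(2·9.81) = 0.09895 m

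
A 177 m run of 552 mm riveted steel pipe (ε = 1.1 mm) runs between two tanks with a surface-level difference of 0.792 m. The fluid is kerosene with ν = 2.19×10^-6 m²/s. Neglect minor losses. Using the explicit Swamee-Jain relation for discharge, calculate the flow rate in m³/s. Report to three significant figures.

Swamee-Jain (Type II): Q = -0.965·√(gD⁵h_f/L)·ln[ε/(3.7D) + √(3.17ν²L/(gD³h_f))]
√(gD⁵h_f/L) = √(9.81·0.552⁵·0.792/177) = 0.04743
ε/(3.7D) = 5.39×10^-4; √(3.17ν²L/(gD³h_f)) = 4.54×10^-5
Q = -0.965·0.04743·ln(5.840×10^-4) = 0.3408 m³/s
Check: V = 1.42 m/s, Re = 3.59×10^5, f = 0.02404, h_f = 0.797 m ≈ 0.792 m ✓

Q ≈ 0.341 m³/s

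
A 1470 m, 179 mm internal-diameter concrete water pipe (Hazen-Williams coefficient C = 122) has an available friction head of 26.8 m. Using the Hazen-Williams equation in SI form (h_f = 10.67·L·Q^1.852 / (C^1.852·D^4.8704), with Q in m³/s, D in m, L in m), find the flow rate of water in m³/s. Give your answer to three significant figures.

Q ≈ 0.0424 m³/s

Rearranging: Q = [h_f·C^1.852·D^4.8704 / (10.67·L)]^(1/1.852)
Q = [26.8·122^1.852·0.179^4.8704 / (10.67·1470)]^0.540 = 0.04239 m³/s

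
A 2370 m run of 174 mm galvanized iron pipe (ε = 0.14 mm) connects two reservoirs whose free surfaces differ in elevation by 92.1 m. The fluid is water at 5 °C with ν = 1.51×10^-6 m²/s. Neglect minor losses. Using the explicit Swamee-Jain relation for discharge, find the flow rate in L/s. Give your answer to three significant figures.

Swamee-Jain (Type II): Q = -0.965·√(gD⁵h_f/L)·ln[ε/(3.7D) + √(3.17ν²L/(gD³h_f))]
√(gD⁵h_f/L) = √(9.81·0.174⁵·92.1/2370) = 0.007798
ε/(3.7D) = 2.17×10^-4; √(3.17ν²L/(gD³h_f)) = 6.00×10^-5
Q = -0.965·0.007798·ln(2.775×10^-4) = 0.06163 m³/s
Check: V = 2.59 m/s, Re = 2.99×10^5, f = 0.01990, h_f = 92.8 m ≈ 92.1 m ✓

Q ≈ 61.6 L/s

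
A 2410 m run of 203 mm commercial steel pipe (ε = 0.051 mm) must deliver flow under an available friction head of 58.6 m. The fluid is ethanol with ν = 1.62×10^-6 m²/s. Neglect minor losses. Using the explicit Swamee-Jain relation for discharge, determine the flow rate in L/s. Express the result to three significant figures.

Q ≈ 78.1 L/s

Swamee-Jain (Type II): Q = -0.965·√(gD⁵h_f/L)·ln[ε/(3.7D) + √(3.17ν²L/(gD³h_f))]
√(gD⁵h_f/L) = √(9.81·0.203⁵·58.6/2410) = 0.009068
ε/(3.7D) = 6.79×10^-5; √(3.17ν²L/(gD³h_f)) = 6.46×10^-5
Q = -0.965·0.009068·ln(1.325×10^-4) = 0.07814 m³/s
Check: V = 2.41 m/s, Re = 3.03×10^5, f = 0.01669, h_f = 58.9 m ≈ 58.6 m ✓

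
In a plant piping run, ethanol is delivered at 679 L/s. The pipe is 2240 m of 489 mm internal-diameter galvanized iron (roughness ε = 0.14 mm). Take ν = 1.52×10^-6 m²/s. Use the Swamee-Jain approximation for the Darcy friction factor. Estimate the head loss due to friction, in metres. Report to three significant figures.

V = 4Q/(πD²) = 4·0.679/(π·0.489²) = 3.615 m/s
Re = VD/ν = 3.615·0.489/1.52×10^-6 = 1.16×10^6 → turbulent
ε/D = 0.14/489 = 2.86×10^-4
Swamee-Jain: f = 0.01553
h_f = f(L/D)V²/(2g) = 0.01553·(2240/0.489)·3.615²/(2·9.81) = 47.41 m

h_f ≈ 47.4 m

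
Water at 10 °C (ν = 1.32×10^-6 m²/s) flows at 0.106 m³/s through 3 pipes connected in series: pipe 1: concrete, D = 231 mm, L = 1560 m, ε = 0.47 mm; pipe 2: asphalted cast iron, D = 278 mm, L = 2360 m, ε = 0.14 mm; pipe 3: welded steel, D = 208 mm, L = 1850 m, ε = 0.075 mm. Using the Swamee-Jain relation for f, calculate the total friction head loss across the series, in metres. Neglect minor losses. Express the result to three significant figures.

Pipe 1: V = 2.529 m/s, Re = 4.43×10^5, ε/D = 0.00203, f = 0.02406, h_1 = f(L/D)V²/2g = 52.97 m
Pipe 2: V = 1.746 m/s, Re = 3.68×10^5, ε/D = 5.04×10^-4, f = 0.01810, h_2 = f(L/D)V²/2g = 23.89 m
Pipe 3: V = 3.120 m/s, Re = 4.92×10^5, ε/D = 3.61×10^-4, f = 0.01685, h_3 = f(L/D)V²/2g = 74.35 m
Series → Q common, losses add: H = Σh = 151.2 m

H ≈ 151 m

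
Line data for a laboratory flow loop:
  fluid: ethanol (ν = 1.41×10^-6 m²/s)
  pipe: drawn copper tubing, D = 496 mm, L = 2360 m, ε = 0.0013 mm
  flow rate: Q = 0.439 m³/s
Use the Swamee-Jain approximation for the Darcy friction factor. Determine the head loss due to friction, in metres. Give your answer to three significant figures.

h_f ≈ 15.2 m

V = 4Q/(πD²) = 4·0.439/(π·0.496²) = 2.272 m/s
Re = VD/ν = 2.272·0.496/1.41×10^-6 = 7.99×10^5 → turbulent
ε/D = 0.0013/496 = 2.62×10^-6
Swamee-Jain: f = 0.01212
h_f = f(L/D)V²/(2g) = 0.01212·(2360/0.496)·2.272²/(2·9.81) = 15.17 m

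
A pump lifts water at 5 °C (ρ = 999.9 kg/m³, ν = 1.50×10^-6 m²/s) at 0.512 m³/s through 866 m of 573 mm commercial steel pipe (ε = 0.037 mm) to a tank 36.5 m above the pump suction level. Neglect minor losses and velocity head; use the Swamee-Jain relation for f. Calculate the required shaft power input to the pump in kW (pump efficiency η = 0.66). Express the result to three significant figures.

P_shaft ≈ 309 kW

V = 4Q/(πD²) = 1.986 m/s; Re = 7.58×10^5; ε/D = 6.46×10^-5; f = 0.01333
h_f = f(L/D)V²/2g = 4.049 m
Total head H = z + h_f = 36.5 + 4.049 = 40.55 m
P_hyd = ρgQH = 999.9·9.81·0.512·40.55 = 203.6 kW
P_shaft = P_hyd/η = 203.6/0.66 = 308.6 kW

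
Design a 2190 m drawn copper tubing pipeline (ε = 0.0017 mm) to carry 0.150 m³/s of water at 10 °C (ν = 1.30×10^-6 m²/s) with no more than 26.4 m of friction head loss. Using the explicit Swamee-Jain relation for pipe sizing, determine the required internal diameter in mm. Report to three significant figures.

Swamee-Jain (Type III): D = 0.66·[ε^1.25·(LQ²/(gh_f))^4.75 + ν·Q^9.4·(L/(gh_f))^5.2]^0.04
LQ²/(gh_f) = 0.1903; L/(gh_f) = 8.456
Term 1 = ε^1.25·(…)^4.75 = 2.32×10^-11; Term 2 = ν·Q^9.4·(…)^5.2 = 1.55×10^-9
D = 0.66·(2.32×10^-11 + 1.55×10^-9)^0.04 = 0.2934 m = 293 mm
Check: V = 2.22 m/s, Re = 5.01×10^5, f = 0.01318, h_f = 24.7 m ≈ 26.4 m ✓

D ≈ 293 mm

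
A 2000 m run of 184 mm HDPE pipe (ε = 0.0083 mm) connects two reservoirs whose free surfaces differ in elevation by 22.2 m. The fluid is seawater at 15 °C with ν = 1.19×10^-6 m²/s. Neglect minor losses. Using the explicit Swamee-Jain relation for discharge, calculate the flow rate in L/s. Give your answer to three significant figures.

Q ≈ 42.9 L/s

Swamee-Jain (Type II): Q = -0.965·√(gD⁵h_f/L)·ln[ε/(3.7D) + √(3.17ν²L/(gD³h_f))]
√(gD⁵h_f/L) = √(9.81·0.184⁵·22.2/2000) = 0.004792
ε/(3.7D) = 1.22×10^-5; √(3.17ν²L/(gD³h_f)) = 8.13×10^-5
Q = -0.965·0.004792·ln(9.354×10^-5) = 0.04290 m³/s
Check: V = 1.61 m/s, Re = 2.49×10^5, f = 0.01534, h_f = 22.1 m ≈ 22.2 m ✓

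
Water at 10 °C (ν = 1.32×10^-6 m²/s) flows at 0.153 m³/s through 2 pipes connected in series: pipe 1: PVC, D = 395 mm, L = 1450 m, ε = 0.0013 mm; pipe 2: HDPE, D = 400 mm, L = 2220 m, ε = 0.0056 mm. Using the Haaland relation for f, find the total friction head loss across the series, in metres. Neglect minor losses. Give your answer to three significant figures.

Pipe 1: V = 1.249 m/s, Re = 3.74×10^5, ε/D = 3.29×10^-6, f = 0.01380, h_1 = f(L/D)V²/2g = 4.025 m
Pipe 2: V = 1.218 m/s, Re = 3.69×10^5, ε/D = 1.40×10^-5, f = 0.01393, h_2 = f(L/D)V²/2g = 5.843 m
Series → Q common, losses add: H = Σh = 9.868 m

H ≈ 9.87 m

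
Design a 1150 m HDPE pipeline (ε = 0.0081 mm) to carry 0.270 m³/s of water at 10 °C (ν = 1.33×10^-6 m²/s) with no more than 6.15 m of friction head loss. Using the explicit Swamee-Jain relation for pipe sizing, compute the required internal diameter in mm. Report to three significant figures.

Swamee-Jain (Type III): D = 0.66·[ε^1.25·(LQ²/(gh_f))^4.75 + ν·Q^9.4·(L/(gh_f))^5.2]^0.04
LQ²/(gh_f) = 1.390; L/(gh_f) = 19.06
Term 1 = ε^1.25·(…)^4.75 = 2.06×10^-6; Term 2 = ν·Q^9.4·(…)^5.2 = 2.73×10^-5
D = 0.66·(2.06×10^-6 + 2.73×10^-5)^0.04 = 0.4347 m = 435 mm
Check: V = 1.82 m/s, Re = 5.95×10^5, f = 0.01302, h_f = 5.81 m ≈ 6.15 m ✓

D ≈ 435 mm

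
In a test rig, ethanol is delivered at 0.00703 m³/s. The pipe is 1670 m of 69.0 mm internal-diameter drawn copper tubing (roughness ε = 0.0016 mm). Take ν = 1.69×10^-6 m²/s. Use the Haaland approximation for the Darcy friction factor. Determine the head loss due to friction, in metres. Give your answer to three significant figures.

h_f ≈ 82.5 m

V = 4Q/(πD²) = 4·0.00703/(π·0.0690²) = 1.880 m/s
Re = VD/ν = 1.880·0.0690/1.69×10^-6 = 7.68×10^4 → turbulent
ε/D = 0.0016/69.0 = 2.32×10^-5
Haaland: f = 0.01893
h_f = f(L/D)V²/(2g) = 0.01893·(1670/0.0690)·1.880²/(2·9.81) = 82.52 m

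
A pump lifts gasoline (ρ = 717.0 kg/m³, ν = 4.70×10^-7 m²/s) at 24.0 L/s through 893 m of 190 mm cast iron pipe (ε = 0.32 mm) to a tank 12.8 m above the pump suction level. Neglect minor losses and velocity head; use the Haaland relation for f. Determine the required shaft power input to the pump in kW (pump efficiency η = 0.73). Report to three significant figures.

V = 4Q/(πD²) = 0.8465 m/s; Re = 3.42×10^5; ε/D = 0.00168; f = 0.02296
h_f = f(L/D)V²/2g = 3.940 m
Total head H = z + h_f = 12.8 + 3.940 = 16.74 m
P_hyd = ρgQH = 717.0·9.81·0.0240·16.74 = 2.826 kW
P_shaft = P_hyd/η = 2.826/0.73 = 3.871 kW

P_shaft ≈ 3.87 kW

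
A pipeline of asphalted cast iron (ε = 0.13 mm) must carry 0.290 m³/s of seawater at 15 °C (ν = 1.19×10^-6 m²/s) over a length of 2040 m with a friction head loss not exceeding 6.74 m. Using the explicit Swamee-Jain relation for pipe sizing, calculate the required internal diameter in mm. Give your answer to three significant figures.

Swamee-Jain (Type III): D = 0.66·[ε^1.25·(LQ²/(gh_f))^4.75 + ν·Q^9.4·(L/(gh_f))^5.2]^0.04
LQ²/(gh_f) = 2.595; L/(gh_f) = 30.85
Term 1 = ε^1.25·(…)^4.75 = 0.00129; Term 2 = ν·Q^9.4·(…)^5.2 = 5.84×10^-4
D = 0.66·(0.00129 + 5.84×10^-4)^0.04 = 0.5134 m = 513 mm
Check: V = 1.40 m/s, Re = 6.04×10^5, f = 0.01577, h_f = 6.27 m ≈ 6.74 m ✓

D ≈ 513 mm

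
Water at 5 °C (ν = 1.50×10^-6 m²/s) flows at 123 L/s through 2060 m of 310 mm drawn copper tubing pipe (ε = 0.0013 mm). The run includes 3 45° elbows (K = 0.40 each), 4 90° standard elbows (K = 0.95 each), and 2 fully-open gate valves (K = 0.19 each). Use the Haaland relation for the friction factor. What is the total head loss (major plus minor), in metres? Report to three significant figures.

H_L ≈ 13.4 m

V = 4Q/(πD²) = 1.630 m/s; V²/2g = 0.1354 m
Re = 3.37×10^5, ε/D = 4.19×10^-6 → f = 0.01407 (Haaland)
Major: h_f = f(L/D)·V²/2g = 0.01407·6645·0.1354 = 12.66 m
Minor: ΣK = 5.38; h_m = ΣK·V²/2g = 0.7282 m
Total H_L = 12.66 + 0.7282 = 13.39 m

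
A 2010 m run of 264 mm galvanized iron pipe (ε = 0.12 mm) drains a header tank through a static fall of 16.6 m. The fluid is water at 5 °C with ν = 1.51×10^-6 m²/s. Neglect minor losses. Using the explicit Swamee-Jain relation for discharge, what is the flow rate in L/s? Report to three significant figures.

Q ≈ 84.2 L/s

Swamee-Jain (Type II): Q = -0.965·√(gD⁵h_f/L)·ln[ε/(3.7D) + √(3.17ν²L/(gD³h_f))]
√(gD⁵h_f/L) = √(9.81·0.264⁵·16.6/2010) = 0.01019
ε/(3.7D) = 1.23×10^-4; √(3.17ν²L/(gD³h_f)) = 6.96×10^-5
Q = -0.965·0.01019·ln(1.925×10^-4) = 0.08415 m³/s
Check: V = 1.54 m/s, Re = 2.69×10^5, f = 0.01822, h_f = 16.7 m ≈ 16.6 m ✓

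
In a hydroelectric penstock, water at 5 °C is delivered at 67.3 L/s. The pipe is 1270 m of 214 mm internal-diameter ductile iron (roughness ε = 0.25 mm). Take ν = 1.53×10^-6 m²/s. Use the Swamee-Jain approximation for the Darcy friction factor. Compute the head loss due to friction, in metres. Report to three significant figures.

h_f ≈ 22.8 m

V = 4Q/(πD²) = 4·0.0673/(π·0.214²) = 1.871 m/s
Re = VD/ν = 1.871·0.214/1.53×10^-6 = 2.62×10^5 → turbulent
ε/D = 0.25/214 = 0.00117
Swamee-Jain: f = 0.02154
h_f = f(L/D)V²/(2g) = 0.02154·(1270/0.214)·1.871²/(2·9.81) = 22.81 m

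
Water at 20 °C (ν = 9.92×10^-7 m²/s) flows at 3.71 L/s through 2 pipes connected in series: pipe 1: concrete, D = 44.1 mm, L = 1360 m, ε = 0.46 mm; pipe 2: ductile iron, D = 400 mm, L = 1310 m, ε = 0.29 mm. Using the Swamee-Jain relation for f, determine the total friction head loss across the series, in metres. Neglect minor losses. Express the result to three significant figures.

H ≈ 364 m

Pipe 1: V = 2.429 m/s, Re = 1.08×10^5, ε/D = 0.0104, f = 0.03923, h_1 = f(L/D)V²/2g = 363.7 m
Pipe 2: V = 0.02952 m/s, Re = 1.19×10^4, ε/D = 7.25×10^-4, f = 0.03088, h_2 = f(L/D)V²/2g = 0.004493 m
Series → Q common, losses add: H = Σh = 363.7 m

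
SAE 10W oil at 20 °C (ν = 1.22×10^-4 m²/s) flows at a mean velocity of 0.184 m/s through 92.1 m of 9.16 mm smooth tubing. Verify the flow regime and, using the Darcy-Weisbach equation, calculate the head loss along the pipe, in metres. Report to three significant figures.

h_f ≈ 80.4 m

Re = VD/ν = 0.184·0.009160/1.22×10^-4 = 13.8 → laminar (Re < 2300)
f = 64/Re = 4.633
h_f = f(L/D)V²/(2g) = 4.633·(92.1/0.009160)·0.184²/(2·9.81) = 80.38 m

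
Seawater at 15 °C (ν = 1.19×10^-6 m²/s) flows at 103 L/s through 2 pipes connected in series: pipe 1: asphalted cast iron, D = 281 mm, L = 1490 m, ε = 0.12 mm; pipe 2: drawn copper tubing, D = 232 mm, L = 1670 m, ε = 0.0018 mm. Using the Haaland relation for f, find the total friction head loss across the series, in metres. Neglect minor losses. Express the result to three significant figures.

Pipe 1: V = 1.661 m/s, Re = 3.92×10^5, ε/D = 4.27×10^-4, f = 0.01733, h_1 = f(L/D)V²/2g = 12.92 m
Pipe 2: V = 2.437 m/s, Re = 4.75×10^5, ε/D = 7.76×10^-6, f = 0.01327, h_2 = f(L/D)V²/2g = 28.90 m
Series → Q common, losses add: H = Σh = 41.81 m

H ≈ 41.8 m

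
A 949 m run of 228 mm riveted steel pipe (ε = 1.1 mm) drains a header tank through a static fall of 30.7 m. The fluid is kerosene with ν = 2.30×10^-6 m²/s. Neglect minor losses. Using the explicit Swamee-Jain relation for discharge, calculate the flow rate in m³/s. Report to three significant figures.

Q ≈ 0.0890 m³/s

Swamee-Jain (Type II): Q = -0.965·√(gD⁵h_f/L)·ln[ε/(3.7D) + √(3.17ν²L/(gD³h_f))]
√(gD⁵h_f/L) = √(9.81·0.228⁵·30.7/949) = 0.01398
ε/(3.7D) = 0.00130; √(3.17ν²L/(gD³h_f)) = 6.68×10^-5
Q = -0.965·0.01398·ln(0.001371) = 0.08896 m³/s
Check: V = 2.18 m/s, Re = 2.16×10^5, f = 0.03066, h_f = 30.9 m ≈ 30.7 m ✓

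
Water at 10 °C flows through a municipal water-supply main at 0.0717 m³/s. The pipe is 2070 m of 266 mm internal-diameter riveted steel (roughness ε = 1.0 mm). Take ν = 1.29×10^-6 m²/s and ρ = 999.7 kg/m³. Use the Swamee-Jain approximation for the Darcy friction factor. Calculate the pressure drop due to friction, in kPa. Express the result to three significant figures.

Δp ≈ 185 kPa

V = 4Q/(πD²) = 4·0.0717/(π·0.266²) = 1.290 m/s
Re = VD/ν = 1.290·0.266/1.29×10^-6 = 2.66×10^5 → turbulent
ε/D = 1.0/266 = 0.00376
Swamee-Jain: f = 0.02849
h_f = f(L/D)V²/(2g) = 0.02849·(2070/0.266)·1.290²/(2·9.81) = 18.81 m
Δp = ρg·h_f = 999.7·9.81·18.81 = 184.5 kPa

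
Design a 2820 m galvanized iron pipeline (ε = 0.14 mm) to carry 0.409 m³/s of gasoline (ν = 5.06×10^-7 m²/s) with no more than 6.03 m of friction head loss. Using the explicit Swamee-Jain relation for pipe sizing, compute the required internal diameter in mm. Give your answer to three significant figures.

Swamee-Jain (Type III): D = 0.66·[ε^1.25·(LQ²/(gh_f))^4.75 + ν·Q^9.4·(L/(gh_f))^5.2]^0.04
LQ²/(gh_f) = 7.975; L/(gh_f) = 47.67
Term 1 = ε^1.25·(…)^4.75 = 0.292; Term 2 = ν·Q^9.4·(…)^5.2 = 0.0604
D = 0.66·(0.292 + 0.0604)^0.04 = 0.6331 m = 633 mm
Check: V = 1.30 m/s, Re = 1.63×10^6, f = 0.01467, h_f = 5.63 m ≈ 6.03 m ✓

D ≈ 633 mm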